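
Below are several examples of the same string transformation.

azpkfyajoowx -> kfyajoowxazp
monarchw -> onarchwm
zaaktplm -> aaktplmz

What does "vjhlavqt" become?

jhlavqtv

The pattern: move the last 3 characters to the front (rotate right by 3), then swap the front and back halves of the string.
Doing the same to "vjhlavqt": "jhlavqtv".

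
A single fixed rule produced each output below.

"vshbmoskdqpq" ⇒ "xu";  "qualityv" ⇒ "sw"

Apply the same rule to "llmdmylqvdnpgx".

The transformation: shift every letter 2 places forward in the alphabet (wrapping around), then keep only the first 2 characters.
On "llmdmylqvdnpgx": the first step gives "nnofoansxfpriz", and the second then gives "nn".

nn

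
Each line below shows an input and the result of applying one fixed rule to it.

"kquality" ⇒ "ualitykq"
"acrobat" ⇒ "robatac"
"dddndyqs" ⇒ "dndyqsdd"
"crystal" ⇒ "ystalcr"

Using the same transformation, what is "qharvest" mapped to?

The transformation: move the first 2 characters to the end (rotate left by 2).
"qharvest" → "arvestqh".

arvestqh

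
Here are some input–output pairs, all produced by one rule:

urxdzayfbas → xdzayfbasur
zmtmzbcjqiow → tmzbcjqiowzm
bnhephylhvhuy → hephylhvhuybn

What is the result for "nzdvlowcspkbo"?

dvlowcspkbonz

The rule is to move the first 2 characters to the end (rotate left by 2).
Applying that to "nzdvlowcspkbo" gives "dvlowcspkbonz".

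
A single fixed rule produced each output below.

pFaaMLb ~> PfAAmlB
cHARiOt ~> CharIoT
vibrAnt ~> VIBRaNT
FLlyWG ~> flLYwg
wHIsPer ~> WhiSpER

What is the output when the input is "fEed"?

FeED

In each case the input is transformed by: flip the case of every letter.
For "fEed" the result is "FeED".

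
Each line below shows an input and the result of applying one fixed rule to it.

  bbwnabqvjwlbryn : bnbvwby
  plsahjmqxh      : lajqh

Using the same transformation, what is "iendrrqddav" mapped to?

The pattern: keep every other character starting from the second (positions 2nd, 4th, 6th, ...).
Applying that to "iendrrqddav" gives "edrda".

edrda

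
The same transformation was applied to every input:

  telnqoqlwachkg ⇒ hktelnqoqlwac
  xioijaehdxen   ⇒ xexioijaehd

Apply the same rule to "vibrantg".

The rule is to delete the last character, then move the last 2 characters to the front (rotate right by 2).
Starting from "vibrantg": after the first operation, "vibrant"; after the second, "ntvibra".

ntvibra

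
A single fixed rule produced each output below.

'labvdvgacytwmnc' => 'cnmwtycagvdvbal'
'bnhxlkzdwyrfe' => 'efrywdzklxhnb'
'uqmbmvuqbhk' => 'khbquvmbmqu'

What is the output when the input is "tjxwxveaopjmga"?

The transformation: reverse the string.
"tjxwxveaopjmga" → "agmjpoaevxwxjt".

agmjpoaevxwxjt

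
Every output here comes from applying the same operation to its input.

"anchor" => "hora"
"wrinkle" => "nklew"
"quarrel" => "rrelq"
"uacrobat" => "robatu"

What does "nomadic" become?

Looking at the pairs, the operation is to move the first character to the end, then delete the first 2 characters.
Applying that to "nomadic" gives "adicn".

adicn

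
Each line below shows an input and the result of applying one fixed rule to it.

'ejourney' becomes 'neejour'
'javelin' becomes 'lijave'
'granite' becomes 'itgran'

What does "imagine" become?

The transformation: delete the last character, then move the last 2 characters to the front (rotate right by 2).
Doing the same to "imagine": "inimag".

inimag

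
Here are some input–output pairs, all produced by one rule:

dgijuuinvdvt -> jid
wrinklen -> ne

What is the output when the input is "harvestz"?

Looking at the pairs, the operation is to delete the first character, then keep one character in every 3, starting at position 3 (positions 3rd, 6th, 9th, ...).
On "harvestz": the first step gives "arvestz", and the second then gives "vt".

vt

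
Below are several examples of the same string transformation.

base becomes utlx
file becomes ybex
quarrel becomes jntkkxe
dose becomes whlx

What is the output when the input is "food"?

yhhw

The pattern: shift every letter 7 places backward in the alphabet (wrapping around).
Doing the same to "food": "yhhw".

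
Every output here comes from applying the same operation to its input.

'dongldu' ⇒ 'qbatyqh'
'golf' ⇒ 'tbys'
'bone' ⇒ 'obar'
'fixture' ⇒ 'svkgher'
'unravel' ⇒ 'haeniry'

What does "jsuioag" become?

wfhvbnt

The transformation: shift every letter 13 places forward in the alphabet (wrapping around) — i.e. ROT13.
"jsuioag" → "wfhvbnt".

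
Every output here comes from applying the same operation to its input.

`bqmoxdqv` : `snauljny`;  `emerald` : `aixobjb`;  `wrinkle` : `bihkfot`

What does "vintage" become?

Each output is the input with this applied: shift every letter 3 places backward in the alphabet (wrapping around), then reverse the string.
"vintage" → "sfkqxdb" → "bdxqkfs".

bdxqkfs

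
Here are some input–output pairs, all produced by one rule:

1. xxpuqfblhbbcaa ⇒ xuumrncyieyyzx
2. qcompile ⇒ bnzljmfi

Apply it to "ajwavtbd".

axgtxsqy

Rule — shift every letter 3 places backward in the alphabet (wrapping around), then move the last character to the front.
Applying that to "ajwavtbd" gives "axgtxsqy".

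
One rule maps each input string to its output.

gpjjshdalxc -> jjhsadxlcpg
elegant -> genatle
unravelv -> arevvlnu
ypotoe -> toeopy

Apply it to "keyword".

In each case the input is transformed by: swap each adjacent pair of characters (1↔2, 3↔4, ...), then move the first 2 characters to the end (rotate left by 2).
So "keyword" becomes "wyrodek".
(Check on "unravelv": → "nuarevvl" → "arevvlnu" ✓)

wyrodek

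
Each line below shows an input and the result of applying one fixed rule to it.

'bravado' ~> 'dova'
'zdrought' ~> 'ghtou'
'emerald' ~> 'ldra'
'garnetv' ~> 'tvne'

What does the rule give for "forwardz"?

In each case the input is transformed by: delete the first 3 characters, then move the first 2 characters to the end (rotate left by 2).
Working it through for "forwardz": intermediate "wardz", final "rdzwa".

rdzwa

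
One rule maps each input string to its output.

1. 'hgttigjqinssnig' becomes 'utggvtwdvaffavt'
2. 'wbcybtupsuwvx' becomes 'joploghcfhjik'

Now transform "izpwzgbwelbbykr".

What's happening: shift every letter 13 places forward in the alphabet (wrapping around) — i.e. ROT13.
On "izpwzgbwelbbykr" that produces "vmcjmtojryoolxe".

vmcjmtojryoolxe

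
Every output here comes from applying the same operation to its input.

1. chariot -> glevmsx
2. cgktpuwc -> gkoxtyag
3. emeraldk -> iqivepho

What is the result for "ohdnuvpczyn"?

slhryztgdcr

Looking at the pairs, the operation is to shift every letter 4 places forward in the alphabet (wrapping around).
"ohdnuvpczyn" → "slhryztgdcr".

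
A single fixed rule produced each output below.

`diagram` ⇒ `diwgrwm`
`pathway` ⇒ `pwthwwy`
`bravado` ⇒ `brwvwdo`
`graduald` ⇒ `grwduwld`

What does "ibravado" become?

Looking at the pairs, the operation is to replace every "a" with "w".
"ibravado" → "ibrwvwdo".

ibrwvwdo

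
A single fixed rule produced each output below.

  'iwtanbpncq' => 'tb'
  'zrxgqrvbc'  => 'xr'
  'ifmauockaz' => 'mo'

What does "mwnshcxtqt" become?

What's happening: delete the last 2 characters, then keep one character in every 3, starting at position 3 (positions 3rd, 6th, 9th, ...).
"mwnshcxtqt" → "nc".

nc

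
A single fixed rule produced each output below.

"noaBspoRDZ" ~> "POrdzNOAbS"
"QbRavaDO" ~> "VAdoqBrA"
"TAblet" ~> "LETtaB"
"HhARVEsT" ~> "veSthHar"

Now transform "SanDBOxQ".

The transformation: swap the front and back halves of the string, then flip the case of every letter.
"SanDBOxQ" → "BOxQSanD" → "boXqsANd".
(Check on "QbRavaDO": → "vaDOQbRa" → "VAdoqBrA" ✓)

boXqsANd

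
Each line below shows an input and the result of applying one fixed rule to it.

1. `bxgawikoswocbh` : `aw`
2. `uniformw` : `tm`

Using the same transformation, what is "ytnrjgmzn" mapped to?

In each case the input is transformed by: shift every letter 1 place backward in the alphabet (wrapping around), then keep only the first 2 characters.
Starting from "ytnrjgmzn": after the first operation, "xsmqiflym"; after the second, "xs".

xs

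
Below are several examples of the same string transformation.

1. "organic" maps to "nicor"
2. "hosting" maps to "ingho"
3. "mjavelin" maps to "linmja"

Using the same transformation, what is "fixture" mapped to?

urefi

Each output is the input with this applied: move the last 3 characters to the front (rotate right by 3), then delete the last 2 characters.
"fixture" → "urefixt" → "urefi".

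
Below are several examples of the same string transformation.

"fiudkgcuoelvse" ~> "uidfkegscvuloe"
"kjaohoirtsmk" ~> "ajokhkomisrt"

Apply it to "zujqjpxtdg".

juqzjgpdxt

In each case the input is transformed by: move the first 2 characters to the end (rotate left by 2), then take characters alternately from the front and the back (1st, last, 2nd, 2nd-last, ...).
"zujqjpxtdg" → "jqjpxtdgzu" → "juqzjgpdxt".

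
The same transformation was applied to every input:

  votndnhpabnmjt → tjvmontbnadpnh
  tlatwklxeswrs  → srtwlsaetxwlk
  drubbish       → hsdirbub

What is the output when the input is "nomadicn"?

The pattern: move the last character to the front, then take characters alternately from the front and the back (1st, last, 2nd, 2nd-last, ...).
For "nomadicn", step one produces "nnomadic"; step two turns that into "ncniodma".

ncniodma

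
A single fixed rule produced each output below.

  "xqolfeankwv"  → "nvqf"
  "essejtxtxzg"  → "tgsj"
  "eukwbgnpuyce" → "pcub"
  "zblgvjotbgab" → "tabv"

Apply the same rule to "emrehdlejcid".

eimh

The rule is to keep one character in every 3, starting at position 2 (positions 2nd, 5th, 8th, ...), then move the last 2 characters to the front (rotate right by 2).
Applying both steps to "emrehdlejcid": "mhei", then "eimh".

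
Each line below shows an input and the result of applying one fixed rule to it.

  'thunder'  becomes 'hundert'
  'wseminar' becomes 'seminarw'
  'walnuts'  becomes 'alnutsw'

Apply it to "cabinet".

Each output is the input with this applied: move the first character to the end.
For "cabinet" the result is "abinetc".

abinetc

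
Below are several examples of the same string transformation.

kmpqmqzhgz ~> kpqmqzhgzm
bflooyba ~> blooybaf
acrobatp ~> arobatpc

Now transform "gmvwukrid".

The transformation: move the first character to the end, then swap the first and last characters.
Doing the same to "gmvwukrid": "gvwukridm".

gvwukridm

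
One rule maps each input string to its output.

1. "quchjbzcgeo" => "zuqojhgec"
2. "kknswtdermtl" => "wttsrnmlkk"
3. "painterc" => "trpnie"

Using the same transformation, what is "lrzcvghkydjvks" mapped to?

zyvvsrlkkjhg

The transformation: sort the characters into reverse alphabetical order, then delete the last 2 characters.
Working it through for "lrzcvghkydjvks": intermediate "zyvvsrlkkjhgdc", final "zyvvsrlkkjhg".
(Check on "painterc": → "trpnieca" → "trpnie" ✓)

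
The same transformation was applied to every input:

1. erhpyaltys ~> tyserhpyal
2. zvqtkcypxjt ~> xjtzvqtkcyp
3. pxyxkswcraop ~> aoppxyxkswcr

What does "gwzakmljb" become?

ljbgwzakm

The rule is to move the last 3 characters to the front (rotate right by 3).
On "gwzakmljb" that produces "ljbgwzakm".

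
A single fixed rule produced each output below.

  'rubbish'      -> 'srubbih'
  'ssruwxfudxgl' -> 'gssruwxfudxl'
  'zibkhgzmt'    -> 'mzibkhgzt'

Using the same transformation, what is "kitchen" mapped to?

What's happening: move the last character to the front, then swap the first and last characters.
Applying both steps to "kitchen": "nkitche", then "ekitchn".

ekitchn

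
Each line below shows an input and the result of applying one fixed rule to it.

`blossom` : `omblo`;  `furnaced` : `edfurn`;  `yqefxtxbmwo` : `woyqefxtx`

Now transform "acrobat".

Looking at the pairs, the operation is to move the last 2 characters to the front (rotate right by 2), then delete the last 2 characters.
Applying that to "acrobat" gives "atacr".

atacr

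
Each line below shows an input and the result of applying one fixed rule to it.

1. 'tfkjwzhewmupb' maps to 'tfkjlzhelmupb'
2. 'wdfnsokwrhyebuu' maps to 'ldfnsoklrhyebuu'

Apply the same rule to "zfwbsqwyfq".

zflbsqlyfq

The rule is to replace every "w" with "l".
On "zfwbsqwyfq" that produces "zflbsqlyfq".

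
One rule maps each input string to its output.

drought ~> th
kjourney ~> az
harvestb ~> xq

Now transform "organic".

eh

The transformation: shift every letter 10 places backward in the alphabet (wrapping around), then keep only the first 2 characters.
Working it through for "organic": intermediate "ehwqdys", final "eh".
(Check on "drought": → "thekwxj" → "th" ✓)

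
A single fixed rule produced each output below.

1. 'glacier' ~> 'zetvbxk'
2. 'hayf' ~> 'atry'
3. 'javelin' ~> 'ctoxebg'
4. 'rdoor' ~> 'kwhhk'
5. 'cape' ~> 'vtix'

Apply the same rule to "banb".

utgu

Rule — shift every letter 7 places backward in the alphabet (wrapping around).
For "banb" the result is "utgu".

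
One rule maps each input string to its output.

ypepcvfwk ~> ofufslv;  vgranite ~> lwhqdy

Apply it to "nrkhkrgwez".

dhaxahwm

Looking at the pairs, the operation is to shift every letter 10 places backward in the alphabet (wrapping around), then delete the last 2 characters.
Working it through for "nrkhkrgwez": intermediate "dhaxahwmup", final "dhaxahwm".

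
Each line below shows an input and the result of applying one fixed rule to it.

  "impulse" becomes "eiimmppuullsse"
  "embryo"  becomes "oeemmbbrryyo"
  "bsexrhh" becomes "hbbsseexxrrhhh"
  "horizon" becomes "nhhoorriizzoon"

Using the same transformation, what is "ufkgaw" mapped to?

The rule is to double every character, then move the last character to the front.
"ufkgaw" → "uuffkkggaaww" → "wuuffkkggaaw".
(Check on "impulse": → "iimmppuullssee" → "eiimmppuullsse" ✓)

wuuffkkggaaw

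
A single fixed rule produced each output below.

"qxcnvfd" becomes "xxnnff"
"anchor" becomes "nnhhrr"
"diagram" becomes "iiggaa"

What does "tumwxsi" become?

uuwwss

The rule is to keep every other character starting from the second (positions 2nd, 4th, 6th, ...), then double every character.
For "tumwxsi" the result is "uuwwss".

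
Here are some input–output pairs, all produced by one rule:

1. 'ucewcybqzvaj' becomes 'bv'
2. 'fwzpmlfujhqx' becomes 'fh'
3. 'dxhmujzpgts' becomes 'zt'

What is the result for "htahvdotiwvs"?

The rule is to keep one character in every 3, starting at position 1 (positions 1st, 4th, 7th, ...), then delete the first 2 characters.
Applying both steps to "htahvdotiwvs": "hhow", then "ow".

ow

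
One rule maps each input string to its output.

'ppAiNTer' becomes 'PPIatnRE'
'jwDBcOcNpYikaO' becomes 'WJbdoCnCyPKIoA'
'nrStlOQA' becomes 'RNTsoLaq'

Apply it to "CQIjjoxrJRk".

qcJiOJRXrjK

Rule — flip the case of every letter, then swap each adjacent pair of characters (1↔2, 3↔4, ...).
Doing the same to "CQIjjoxrJRk": "qcJiOJRXrjK".
(Check on "nrStlOQA": → "NRsTLoqa" → "RNTsoLaq" ✓)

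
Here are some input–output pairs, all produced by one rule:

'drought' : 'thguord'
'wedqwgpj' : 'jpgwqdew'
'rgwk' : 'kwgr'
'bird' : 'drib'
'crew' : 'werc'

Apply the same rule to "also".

The rule is to reverse the string.
"also" → "osla".

osla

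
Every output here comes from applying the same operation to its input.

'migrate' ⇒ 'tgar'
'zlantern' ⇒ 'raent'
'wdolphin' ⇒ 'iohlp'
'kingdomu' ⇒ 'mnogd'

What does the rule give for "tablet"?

Each output is the input with this applied: take characters alternately from the front and the back (1st, last, 2nd, 2nd-last, ...), then delete the first 3 characters.
Applying both steps to "tablet": "ttaebl", then "ebl".
(Check on "zlantern": → "znlraent" → "raent" ✓)

ebl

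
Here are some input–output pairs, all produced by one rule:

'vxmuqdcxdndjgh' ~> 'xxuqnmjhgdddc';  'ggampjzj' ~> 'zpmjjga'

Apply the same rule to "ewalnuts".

Each output is the input with this applied: delete the first character, then sort the characters into reverse alphabetical order.
Working it through for "ewalnuts": intermediate "walnuts", final "wutsnla".

wutsnla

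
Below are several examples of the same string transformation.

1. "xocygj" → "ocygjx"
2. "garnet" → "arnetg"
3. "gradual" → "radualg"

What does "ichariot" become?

Looking at the pairs, the operation is to move the first character to the end.
Doing the same to "ichariot": "charioti".

charioti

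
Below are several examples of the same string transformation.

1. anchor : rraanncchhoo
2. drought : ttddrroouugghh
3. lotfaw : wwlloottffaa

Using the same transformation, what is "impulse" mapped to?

eeiimmppuullss

The transformation: move the last character to the front, then double every character.
Starting from "impulse": after the first operation, "eimpuls"; after the second, "eeiimmppuullss".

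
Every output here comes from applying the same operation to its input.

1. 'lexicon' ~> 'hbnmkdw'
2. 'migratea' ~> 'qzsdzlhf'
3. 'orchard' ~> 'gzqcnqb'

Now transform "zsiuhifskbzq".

In each case the input is transformed by: shift every letter 1 place backward in the alphabet (wrapping around), then move the first 3 characters to the end (rotate left by 3).
On "zsiuhifskbzq": the first step gives "yrhtgherjayp", and the second then gives "tgherjaypyrh".

tgherjaypyrh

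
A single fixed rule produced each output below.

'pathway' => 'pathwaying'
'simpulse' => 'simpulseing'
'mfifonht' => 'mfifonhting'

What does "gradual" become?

gradualing

Rule — append "ing".
On "gradual" that produces "gradualing".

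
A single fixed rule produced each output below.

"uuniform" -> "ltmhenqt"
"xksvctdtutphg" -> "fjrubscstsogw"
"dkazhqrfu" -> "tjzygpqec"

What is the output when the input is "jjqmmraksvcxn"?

mipllqzjrubwi

The pattern: shift every letter 1 place backward in the alphabet (wrapping around), then swap the first and last characters.
Starting from "jjqmmraksvcxn": after the first operation, "iipllqzjrubwm"; after the second, "mipllqzjrubwi".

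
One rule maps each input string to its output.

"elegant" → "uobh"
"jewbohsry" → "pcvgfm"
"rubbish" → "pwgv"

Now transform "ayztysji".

hmgxw

Looking at the pairs, the operation is to delete the first 3 characters, then shift every letter 12 places backward in the alphabet (wrapping around).
For "ayztysji", step one produces "tysji"; step two turns that into "hmgxw".
(Check on "rubbish": → "bish" → "pwgv" ✓)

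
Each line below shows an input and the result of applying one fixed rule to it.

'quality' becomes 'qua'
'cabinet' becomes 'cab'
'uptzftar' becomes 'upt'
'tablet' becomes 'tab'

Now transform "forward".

Rule — keep only the first 3 characters.
For "forward" the result is "for".

for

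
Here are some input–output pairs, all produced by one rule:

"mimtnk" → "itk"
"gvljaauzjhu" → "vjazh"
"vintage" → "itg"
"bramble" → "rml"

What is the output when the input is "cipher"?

ihr

Rule — keep every other character starting from the second (positions 2nd, 4th, 6th, ...).
On "cipher" that produces "ihr".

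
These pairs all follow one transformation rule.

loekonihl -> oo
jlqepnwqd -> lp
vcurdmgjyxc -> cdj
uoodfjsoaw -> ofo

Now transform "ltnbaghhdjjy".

tah

Looking at the pairs, the operation is to delete the last 2 characters, then keep one character in every 3, starting at position 2 (positions 2nd, 5th, 8th, ...).
Applying both steps to "ltnbaghhdjjy": "ltnbaghhdj", then "tah".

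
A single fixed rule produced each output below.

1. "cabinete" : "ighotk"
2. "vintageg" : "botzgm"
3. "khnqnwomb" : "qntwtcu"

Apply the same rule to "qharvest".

wngxbk

Rule — delete the last 2 characters, then shift every letter 6 places forward in the alphabet (wrapping around).
Working it through for "qharvest": intermediate "qharve", final "wngxbk".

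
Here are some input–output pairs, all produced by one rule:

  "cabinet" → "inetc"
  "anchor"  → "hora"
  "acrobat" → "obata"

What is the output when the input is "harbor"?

borh

Each output is the input with this applied: move the first 3 characters to the end (rotate left by 3), then delete the last 2 characters.
For "harbor", step one produces "borhar"; step two turns that into "borh".
(Check on "acrobat": → "obatacr" → "obata" ✓)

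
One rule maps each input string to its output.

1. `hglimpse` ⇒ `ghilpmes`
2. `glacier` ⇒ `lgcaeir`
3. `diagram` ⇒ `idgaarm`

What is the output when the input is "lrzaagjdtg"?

rlazgadjgt

The transformation: swap each adjacent pair of characters (1↔2, 3↔4, ...).
On "lrzaagjdtg" that produces "rlazgadjgt".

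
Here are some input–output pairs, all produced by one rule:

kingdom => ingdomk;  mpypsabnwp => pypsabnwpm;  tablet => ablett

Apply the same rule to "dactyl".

actyld

The pattern: move the first character to the end.
On "dactyl" that produces "actyld".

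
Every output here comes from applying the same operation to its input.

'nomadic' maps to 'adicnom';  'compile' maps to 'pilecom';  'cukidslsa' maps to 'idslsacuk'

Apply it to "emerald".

The transformation: move the first 3 characters to the end (rotate left by 3).
Doing the same to "emerald": "raldeme".

raldeme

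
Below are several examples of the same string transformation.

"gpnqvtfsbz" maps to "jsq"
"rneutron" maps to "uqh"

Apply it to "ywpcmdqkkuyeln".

Looking at the pairs, the operation is to shift every letter 3 places forward in the alphabet (wrapping around), then keep only the first 3 characters.
"ywpcmdqkkuyeln" → "bzsfpgtnnxbhoq" → "bzs".

bzs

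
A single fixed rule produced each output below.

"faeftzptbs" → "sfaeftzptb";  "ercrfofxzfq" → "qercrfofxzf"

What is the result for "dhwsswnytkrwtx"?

Each output is the input with this applied: move the last character to the front.
For "dhwsswnytkrwtx" the result is "xdhwsswnytkrwt".

xdhwsswnytkrwt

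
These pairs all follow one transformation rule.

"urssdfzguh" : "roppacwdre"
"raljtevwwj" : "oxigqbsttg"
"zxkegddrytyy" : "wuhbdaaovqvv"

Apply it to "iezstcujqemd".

Looking at the pairs, the operation is to shift every letter 3 places backward in the alphabet (wrapping around).
For "iezstcujqemd" the result is "fbwpqzrgnbja".

fbwpqzrgnbja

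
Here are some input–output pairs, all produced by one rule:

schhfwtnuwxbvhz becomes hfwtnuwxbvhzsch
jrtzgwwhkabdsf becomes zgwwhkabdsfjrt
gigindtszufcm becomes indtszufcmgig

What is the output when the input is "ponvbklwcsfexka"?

The rule is to move the first 3 characters to the end (rotate left by 3).
On "ponvbklwcsfexka" that produces "vbklwcsfexkapon".

vbklwcsfexkapon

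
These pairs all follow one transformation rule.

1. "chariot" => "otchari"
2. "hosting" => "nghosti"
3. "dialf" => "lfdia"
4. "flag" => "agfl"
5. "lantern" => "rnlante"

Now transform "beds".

Each output is the input with this applied: move the last 2 characters to the front (rotate right by 2).
So "beds" becomes "dsbe".

dsbe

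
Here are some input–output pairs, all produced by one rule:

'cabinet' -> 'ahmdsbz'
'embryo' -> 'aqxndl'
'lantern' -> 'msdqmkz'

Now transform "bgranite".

qzmhsdaf

Looking at the pairs, the operation is to move the first 2 characters to the end (rotate left by 2), then shift every letter 1 place backward in the alphabet (wrapping around).
For "bgranite", step one produces "ranitebg"; step two turns that into "qzmhsdaf".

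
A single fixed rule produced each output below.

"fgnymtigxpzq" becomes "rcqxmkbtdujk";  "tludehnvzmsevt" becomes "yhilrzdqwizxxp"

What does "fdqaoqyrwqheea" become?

uesucvauliiejh

The pattern: shift every letter 4 places forward in the alphabet (wrapping around), then move the first 2 characters to the end (rotate left by 2).
For "fdqaoqyrwqheea", step one produces "jhuesucvauliie"; step two turns that into "uesucvauliiejh".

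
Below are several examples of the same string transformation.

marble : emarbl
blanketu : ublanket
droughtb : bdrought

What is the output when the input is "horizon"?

nhorizo

Rule — move the last character to the front.
For "horizon" the result is "nhorizo".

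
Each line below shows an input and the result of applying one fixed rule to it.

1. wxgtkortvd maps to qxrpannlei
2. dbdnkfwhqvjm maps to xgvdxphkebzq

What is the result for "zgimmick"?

What's happening: take characters alternately from the front and the back (1st, last, 2nd, 2nd-last, ...), then shift every letter 6 places backward in the alphabet (wrapping around).
For "zgimmick", step one produces "zkgciimm"; step two turns that into "teawccgg".
(Check on "dbdnkfwhqvjm": → "dmbjdvnqkhfw" → "xgvdxphkebzq" ✓)

teawccgg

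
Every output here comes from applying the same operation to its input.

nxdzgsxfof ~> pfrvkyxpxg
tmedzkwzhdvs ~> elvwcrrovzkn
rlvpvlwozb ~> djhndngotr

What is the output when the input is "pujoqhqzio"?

mhgbziriga

In each case the input is transformed by: swap each adjacent pair of characters (1↔2, 3↔4, ...), then shift every letter 8 places backward in the alphabet (wrapping around).
Applying both steps to "pujoqhqzio": "upojhqzqoi", then "mhgbziriga".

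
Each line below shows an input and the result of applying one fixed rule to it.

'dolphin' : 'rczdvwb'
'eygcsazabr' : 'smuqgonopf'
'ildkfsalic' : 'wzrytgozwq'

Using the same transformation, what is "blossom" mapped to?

pzcggca

In each case the input is transformed by: shift every letter 12 places backward in the alphabet (wrapping around).
Applying that to "blossom" gives "pzcggca".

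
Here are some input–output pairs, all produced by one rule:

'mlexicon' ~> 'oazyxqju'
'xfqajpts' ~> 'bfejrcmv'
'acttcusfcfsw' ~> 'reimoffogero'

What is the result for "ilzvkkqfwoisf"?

ueruxlhwwcria

Looking at the pairs, the operation is to shift every letter 12 places forward in the alphabet (wrapping around), then move the last 3 characters to the front (rotate right by 3).
On "ilzvkkqfwoisf": the first step gives "uxlhwwcriauer", and the second then gives "ueruxlhwwcria".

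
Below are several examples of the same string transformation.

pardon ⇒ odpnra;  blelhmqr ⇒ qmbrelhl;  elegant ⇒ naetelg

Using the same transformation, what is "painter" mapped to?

Each output is the input with this applied: move the last 3 characters to the front (rotate right by 3), then swap each adjacent pair of characters (1↔2, 3↔4, ...).
Doing the same to "painter": "etprian".

etprian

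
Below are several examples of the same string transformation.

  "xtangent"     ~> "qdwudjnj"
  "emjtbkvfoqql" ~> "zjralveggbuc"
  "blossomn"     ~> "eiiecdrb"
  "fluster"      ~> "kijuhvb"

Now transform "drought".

ekwxjth

In each case the input is transformed by: shift every letter 10 places backward in the alphabet (wrapping around), then move the first 2 characters to the end (rotate left by 2).
For "drought", step one produces "thekwxj"; step two turns that into "ekwxjth".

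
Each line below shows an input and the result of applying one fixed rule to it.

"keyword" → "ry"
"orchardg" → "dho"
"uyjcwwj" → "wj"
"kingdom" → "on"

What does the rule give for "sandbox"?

The rule is to reverse the string, then keep one character in every 3, starting at position 2 (positions 2nd, 5th, 8th, ...).
For "sandbox", step one produces "xobdnas"; step two turns that into "on".

on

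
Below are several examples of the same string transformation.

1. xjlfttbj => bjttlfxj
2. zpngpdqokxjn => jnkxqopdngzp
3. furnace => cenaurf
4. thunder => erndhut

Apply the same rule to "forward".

rdwaorf

The rule is to reverse the string, then swap each adjacent pair of characters (1↔2, 3↔4, ...).
Applying both steps to "forward": "drawrof", then "rdwaorf".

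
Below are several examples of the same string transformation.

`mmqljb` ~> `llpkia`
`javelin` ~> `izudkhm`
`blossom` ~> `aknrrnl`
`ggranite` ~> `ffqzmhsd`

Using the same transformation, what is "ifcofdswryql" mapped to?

hebnecrvqxpk

Each output is the input with this applied: shift every letter 1 place backward in the alphabet (wrapping around).
On "ifcofdswryql" that produces "hebnecrvqxpk".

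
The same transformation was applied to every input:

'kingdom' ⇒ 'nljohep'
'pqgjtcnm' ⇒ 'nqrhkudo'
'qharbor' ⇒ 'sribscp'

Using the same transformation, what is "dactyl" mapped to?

The rule is to shift every letter 1 place forward in the alphabet (wrapping around), then move the last character to the front.
On "dactyl": the first step gives "ebduzm", and the second then gives "mebduz".

mebduz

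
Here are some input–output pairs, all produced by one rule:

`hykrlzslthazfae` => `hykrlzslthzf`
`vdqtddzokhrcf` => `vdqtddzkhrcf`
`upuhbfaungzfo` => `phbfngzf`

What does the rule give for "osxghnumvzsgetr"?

sxghnmvzsgtr

Each output is the input with this applied: remove every vowel.
So "osxghnumvzsgetr" becomes "sxghnmvzsgtr".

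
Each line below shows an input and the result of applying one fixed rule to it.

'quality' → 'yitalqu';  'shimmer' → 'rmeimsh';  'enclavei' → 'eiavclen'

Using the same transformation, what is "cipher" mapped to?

Looking at the pairs, the operation is to swap each adjacent pair of characters (1↔2, 3↔4, ...), then reverse the string.
Applying both steps to "cipher": "ichpre", then "erphci".
(Check on "shimmer": → "hsmiemr" → "rmeimsh" ✓)

erphci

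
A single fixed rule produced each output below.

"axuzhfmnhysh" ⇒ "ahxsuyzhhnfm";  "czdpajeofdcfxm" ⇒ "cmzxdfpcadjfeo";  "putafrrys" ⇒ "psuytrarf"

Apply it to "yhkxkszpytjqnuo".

The transformation: take characters alternately from the front and the back (1st, last, 2nd, 2nd-last, ...).
Doing the same to "yhkxkszpytjqnuo": "yohuknxqkjstzyp".

yohuknxqkjstzyp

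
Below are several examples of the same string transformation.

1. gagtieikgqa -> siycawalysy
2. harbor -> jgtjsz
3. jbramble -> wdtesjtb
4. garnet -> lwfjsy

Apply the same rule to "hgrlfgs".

What's happening: reverse the string, then shift every letter 8 places backward in the alphabet (wrapping around).
Applying both steps to "hgrlfgs": "sgflrgh", then "kyxdjyz".

kyxdjyz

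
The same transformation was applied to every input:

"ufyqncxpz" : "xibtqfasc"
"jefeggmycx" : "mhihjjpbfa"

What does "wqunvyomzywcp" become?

ztxqybrpcbzfs

Looking at the pairs, the operation is to shift every letter 3 places forward in the alphabet (wrapping around).
Applying that to "wqunvyomzywcp" gives "ztxqybrpcbzfs".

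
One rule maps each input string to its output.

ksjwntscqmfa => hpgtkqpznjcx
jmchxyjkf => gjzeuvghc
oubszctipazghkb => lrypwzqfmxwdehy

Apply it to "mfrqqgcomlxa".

jconndzljiux

The rule is to shift every letter 3 places backward in the alphabet (wrapping around).
On "mfrqqgcomlxa" that produces "jconndzljiux".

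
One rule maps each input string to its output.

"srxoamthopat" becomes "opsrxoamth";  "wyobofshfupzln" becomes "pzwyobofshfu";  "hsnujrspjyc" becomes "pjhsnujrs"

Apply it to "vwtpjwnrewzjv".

wzvwtpjwnre

The transformation: delete the last 2 characters, then move the last 2 characters to the front (rotate right by 2).
Applying both steps to "vwtpjwnrewzjv": "vwtpjwnrewz", then "wzvwtpjwnre".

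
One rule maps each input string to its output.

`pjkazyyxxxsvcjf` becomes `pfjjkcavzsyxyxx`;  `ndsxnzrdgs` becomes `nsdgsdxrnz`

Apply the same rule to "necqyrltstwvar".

nreacvqwytrslt

What's happening: take characters alternately from the front and the back (1st, last, 2nd, 2nd-last, ...).
For "necqyrltstwvar" the result is "nreacvqwytrslt".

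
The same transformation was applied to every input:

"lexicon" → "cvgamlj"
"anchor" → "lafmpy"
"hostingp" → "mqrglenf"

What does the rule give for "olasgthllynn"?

Each output is the input with this applied: shift every letter 2 places backward in the alphabet (wrapping around), then move the first character to the end.
Applying both steps to "olasgthllynn": "mjyqerfjjwll", then "jyqerfjjwllm".

jyqerfjjwllm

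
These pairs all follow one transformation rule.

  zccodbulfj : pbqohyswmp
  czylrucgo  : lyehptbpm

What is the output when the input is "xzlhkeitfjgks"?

The transformation: shift every letter 13 places forward in the alphabet (wrapping around) — i.e. ROT13, then move the first 2 characters to the end (rotate left by 2).
On "xzlhkeitfjgks": the first step gives "kmyuxrvgswtxf", and the second then gives "yuxrvgswtxfkm".

yuxrvgswtxfkm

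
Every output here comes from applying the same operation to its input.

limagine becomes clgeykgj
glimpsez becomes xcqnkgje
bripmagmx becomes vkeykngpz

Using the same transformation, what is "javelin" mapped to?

The transformation: reverse the string, then shift every letter 2 places backward in the alphabet (wrapping around).
"javelin" → "nilevaj" → "lgjctyh".

lgjctyh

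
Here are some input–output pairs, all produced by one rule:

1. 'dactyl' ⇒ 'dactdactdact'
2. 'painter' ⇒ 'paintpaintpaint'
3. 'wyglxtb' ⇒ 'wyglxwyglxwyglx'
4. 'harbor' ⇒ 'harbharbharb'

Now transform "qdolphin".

qdolphqdolphqdolph

Each output is the input with this applied: delete the last 2 characters, then write the whole string 3 times in a row.
Doing the same to "qdolphin": "qdolphqdolphqdolph".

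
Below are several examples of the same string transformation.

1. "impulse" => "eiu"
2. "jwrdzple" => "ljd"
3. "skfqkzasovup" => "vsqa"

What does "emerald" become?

der

The rule is to keep one character in every 3, starting at position 1 (positions 1st, 4th, 7th, ...), then move the last character to the front.
On "emerald": the first step gives "erd", and the second then gives "der".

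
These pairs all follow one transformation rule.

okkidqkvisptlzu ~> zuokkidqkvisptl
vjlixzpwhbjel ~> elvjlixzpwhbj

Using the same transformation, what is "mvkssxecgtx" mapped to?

txmvkssxecg

The rule is to move the last 2 characters to the front (rotate right by 2).
So "mvkssxecgtx" becomes "txmvkssxecg".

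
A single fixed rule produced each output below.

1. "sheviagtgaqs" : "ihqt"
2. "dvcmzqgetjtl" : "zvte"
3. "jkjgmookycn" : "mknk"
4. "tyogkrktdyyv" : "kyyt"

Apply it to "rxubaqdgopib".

axig

Each output is the input with this applied: keep one character in every 3, starting at position 2 (positions 2nd, 5th, 8th, ...), then swap each adjacent pair of characters (1↔2, 3↔4, ...).
Applying that to "rxubaqdgopib" gives "axig".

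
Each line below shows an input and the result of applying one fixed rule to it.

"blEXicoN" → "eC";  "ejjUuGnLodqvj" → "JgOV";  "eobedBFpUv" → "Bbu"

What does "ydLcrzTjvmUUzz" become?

Looking at the pairs, the operation is to keep one character in every 3, starting at position 3 (positions 3rd, 6th, 9th, ...), then flip the case of every letter.
Starting from "ydLcrzTjvmUUzz": after the first operation, "LzvU"; after the second, "lZVu".

lZVu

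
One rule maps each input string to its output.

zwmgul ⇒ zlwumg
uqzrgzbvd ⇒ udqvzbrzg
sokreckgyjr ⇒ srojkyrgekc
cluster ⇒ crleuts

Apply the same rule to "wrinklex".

wxreilnk

Looking at the pairs, the operation is to take characters alternately from the front and the back (1st, last, 2nd, 2nd-last, ...).
So "wrinklex" becomes "wxreilnk".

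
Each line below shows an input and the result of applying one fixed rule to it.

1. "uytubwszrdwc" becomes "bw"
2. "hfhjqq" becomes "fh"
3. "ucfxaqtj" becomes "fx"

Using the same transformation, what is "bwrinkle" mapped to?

ri

Rule — swap the front and back halves of the string, then keep only the last 2 characters.
Applying both steps to "bwrinkle": "nklebwri", then "ri".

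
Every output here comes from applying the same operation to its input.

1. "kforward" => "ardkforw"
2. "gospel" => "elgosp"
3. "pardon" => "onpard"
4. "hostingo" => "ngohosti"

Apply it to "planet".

Rule — swap the front and back halves of the string, then move the first character to the end.
Applying both steps to "planet": "netpla", then "etplan".
(Check on "gospel": → "pelgos" → "elgosp" ✓)

etplan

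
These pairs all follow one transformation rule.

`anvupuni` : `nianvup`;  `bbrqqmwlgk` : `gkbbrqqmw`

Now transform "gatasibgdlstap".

apgatasibgdls

What's happening: move the last 3 characters to the front (rotate right by 3), then delete the first character.
Applying both steps to "gatasibgdlstap": "tapgatasibgdls", then "apgatasibgdls".
(Check on "anvupuni": → "unianvup" → "nianvup" ✓)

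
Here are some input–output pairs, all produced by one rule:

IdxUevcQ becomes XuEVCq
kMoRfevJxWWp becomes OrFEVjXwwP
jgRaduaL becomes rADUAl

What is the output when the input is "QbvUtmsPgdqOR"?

VuTMSpGDQor

Each output is the input with this applied: flip the case of every letter, then delete the first 2 characters.
Applying that to "QbvUtmsPgdqOR" gives "VuTMSpGDQor".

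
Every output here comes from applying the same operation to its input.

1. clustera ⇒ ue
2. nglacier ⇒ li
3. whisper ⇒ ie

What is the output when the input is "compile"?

ml

Looking at the pairs, the operation is to keep one character in every 3, starting at position 3 (positions 3rd, 6th, 9th, ...).
So "compile" becomes "ml".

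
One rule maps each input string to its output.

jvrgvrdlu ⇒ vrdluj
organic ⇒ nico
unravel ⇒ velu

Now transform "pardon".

What's happening: move the first character to the end, then delete the first 3 characters.
Applying both steps to "pardon": "ardonp", then "onp".
(Check on "jvrgvrdlu": → "vrgvrdluj" → "vrdluj" ✓)

onp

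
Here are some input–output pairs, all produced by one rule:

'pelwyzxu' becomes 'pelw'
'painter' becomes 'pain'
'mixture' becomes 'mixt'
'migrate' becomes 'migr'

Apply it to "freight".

The pattern: keep only the first 4 characters.
So "freight" becomes "frei".

frei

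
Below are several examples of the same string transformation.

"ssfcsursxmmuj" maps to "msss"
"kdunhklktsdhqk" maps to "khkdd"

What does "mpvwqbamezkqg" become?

kqmp

Rule — keep one character in every 3, starting at position 2 (positions 2nd, 5th, 8th, ...), then swap the first and last characters.
Starting from "mpvwqbamezkqg": after the first operation, "pqmk"; after the second, "kqmp".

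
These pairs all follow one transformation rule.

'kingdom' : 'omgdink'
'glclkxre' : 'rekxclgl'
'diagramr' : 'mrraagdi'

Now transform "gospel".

elspgo

What's happening: reverse the string, then swap each adjacent pair of characters (1↔2, 3↔4, ...).
Applying both steps to "gospel": "lepsog", then "elspgo".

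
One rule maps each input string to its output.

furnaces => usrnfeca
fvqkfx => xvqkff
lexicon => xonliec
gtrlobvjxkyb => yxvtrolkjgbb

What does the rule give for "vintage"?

vtnigea

Each output is the input with this applied: sort the characters into reverse alphabetical order.
So "vintage" becomes "vtnigea".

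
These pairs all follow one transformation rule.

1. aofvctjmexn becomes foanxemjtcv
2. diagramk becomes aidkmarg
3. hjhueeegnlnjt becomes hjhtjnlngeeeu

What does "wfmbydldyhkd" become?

Each output is the input with this applied: move the first 3 characters to the end (rotate left by 3), then reverse the string.
"wfmbydldyhkd" → "bydldyhkdwfm" → "mfwdkhydldyb".

mfwdkhydldyb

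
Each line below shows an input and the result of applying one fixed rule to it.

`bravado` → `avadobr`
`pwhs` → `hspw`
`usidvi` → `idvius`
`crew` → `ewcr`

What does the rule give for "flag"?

The transformation: move the first 2 characters to the end (rotate left by 2).
On "flag" that produces "agfl".

agfl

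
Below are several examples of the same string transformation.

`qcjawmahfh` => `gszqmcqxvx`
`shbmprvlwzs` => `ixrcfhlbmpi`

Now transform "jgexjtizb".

Each output is the input with this applied: shift every letter 10 places backward in the alphabet (wrapping around).
So "jgexjtizb" becomes "zwunzjypr".

zwunzjypr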